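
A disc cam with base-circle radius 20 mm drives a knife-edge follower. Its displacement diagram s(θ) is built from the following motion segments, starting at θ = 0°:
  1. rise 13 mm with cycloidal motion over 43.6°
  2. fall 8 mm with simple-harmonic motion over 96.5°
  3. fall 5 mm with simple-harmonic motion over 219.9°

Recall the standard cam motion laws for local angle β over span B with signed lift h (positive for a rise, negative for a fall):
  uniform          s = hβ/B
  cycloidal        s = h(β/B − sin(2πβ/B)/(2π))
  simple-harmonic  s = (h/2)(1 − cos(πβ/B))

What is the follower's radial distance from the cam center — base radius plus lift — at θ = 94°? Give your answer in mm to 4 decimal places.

seg 1 [0°–43.6°] cycloidal, h=13: full span → s += 13 → s = 13.0000
seg 2 [43.6°–140.1°] simple-harmonic, h=-8: θ=94° here. β=50.4, B=96.5. -8/2·(1 − cos(π·0.5223)) = -4.2797 → s = 8.7203
radial distance = base radius + s = 20 + 8.7203 = 28.7203

28.7203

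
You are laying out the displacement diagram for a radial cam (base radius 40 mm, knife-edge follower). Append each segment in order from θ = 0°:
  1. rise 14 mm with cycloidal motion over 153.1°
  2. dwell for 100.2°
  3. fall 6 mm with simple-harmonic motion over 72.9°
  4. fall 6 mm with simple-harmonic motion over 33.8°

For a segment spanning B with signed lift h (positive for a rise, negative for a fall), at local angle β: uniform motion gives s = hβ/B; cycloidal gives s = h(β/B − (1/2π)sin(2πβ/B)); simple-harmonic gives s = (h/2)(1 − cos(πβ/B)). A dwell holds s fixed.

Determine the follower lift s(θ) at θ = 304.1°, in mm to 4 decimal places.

seg 1 [0°–153.1°] cycloidal, h=14: full span → s += 14 → s = 14.0000
seg 2 [153.1°–253.3°] dwell: s stays 14.0000
seg 3 [253.3°–326.2°] simple-harmonic, h=-6: θ=304.1° here. β=50.8, B=72.9. -6/2·(1 − cos(π·0.6968)) = -4.7392 → s = 9.2608

9.2608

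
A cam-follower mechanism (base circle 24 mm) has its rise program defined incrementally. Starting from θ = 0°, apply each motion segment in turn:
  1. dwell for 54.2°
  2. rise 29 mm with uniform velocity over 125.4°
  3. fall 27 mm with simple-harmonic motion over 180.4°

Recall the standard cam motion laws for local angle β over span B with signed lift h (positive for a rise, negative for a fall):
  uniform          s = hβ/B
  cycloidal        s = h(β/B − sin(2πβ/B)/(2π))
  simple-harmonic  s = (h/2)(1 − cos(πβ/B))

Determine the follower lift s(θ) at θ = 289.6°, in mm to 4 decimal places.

seg 1 [0°–54.2°] dwell: s stays 0.0000
seg 2 [54.2°–179.6°] uniform, h=29: full span → s += 29 → s = 29.0000
seg 3 [179.6°–360°] simple-harmonic, h=-27: θ=289.6° here. β=110, B=180.4. -27/2·(1 − cos(π·0.6098)) = -18.0632 → s = 10.9368

10.9368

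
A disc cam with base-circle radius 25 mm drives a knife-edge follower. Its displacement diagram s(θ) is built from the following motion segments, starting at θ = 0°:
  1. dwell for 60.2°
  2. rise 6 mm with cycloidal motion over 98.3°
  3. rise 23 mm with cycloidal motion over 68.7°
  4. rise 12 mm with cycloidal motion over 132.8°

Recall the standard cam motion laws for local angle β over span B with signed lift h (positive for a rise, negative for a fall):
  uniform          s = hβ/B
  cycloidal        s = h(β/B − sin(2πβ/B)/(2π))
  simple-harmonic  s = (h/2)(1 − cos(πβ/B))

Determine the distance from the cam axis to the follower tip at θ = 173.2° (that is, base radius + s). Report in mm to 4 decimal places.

seg 1 [0°–60.2°] dwell: s stays 0.0000
seg 2 [60.2°–158.5°] cycloidal, h=6: full span → s += 6 → s = 6.0000
seg 3 [158.5°–227.2°] cycloidal, h=23: θ=173.2° here. β=14.7, B=68.7. 23·(0.2140 − sin(2π·0.2140)/(2π)) = 1.3542 → s = 7.3542
radial distance = base radius + s = 25 + 7.3542 = 32.3542

32.3542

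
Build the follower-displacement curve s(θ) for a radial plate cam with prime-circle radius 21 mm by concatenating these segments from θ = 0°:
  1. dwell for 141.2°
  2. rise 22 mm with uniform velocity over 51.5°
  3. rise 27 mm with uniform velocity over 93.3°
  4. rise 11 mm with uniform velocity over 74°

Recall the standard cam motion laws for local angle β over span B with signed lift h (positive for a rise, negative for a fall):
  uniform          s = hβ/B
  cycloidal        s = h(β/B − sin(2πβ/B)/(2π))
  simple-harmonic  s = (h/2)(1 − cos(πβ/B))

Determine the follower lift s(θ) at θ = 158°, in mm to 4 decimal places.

seg 1 [0°–141.2°] dwell: s stays 0.0000
seg 2 [141.2°–192.7°] uniform, h=22: θ=158° here. β=16.8, B=51.5. 22·16.8/51.5 = 7.1767 → s = 7.1767

7.1767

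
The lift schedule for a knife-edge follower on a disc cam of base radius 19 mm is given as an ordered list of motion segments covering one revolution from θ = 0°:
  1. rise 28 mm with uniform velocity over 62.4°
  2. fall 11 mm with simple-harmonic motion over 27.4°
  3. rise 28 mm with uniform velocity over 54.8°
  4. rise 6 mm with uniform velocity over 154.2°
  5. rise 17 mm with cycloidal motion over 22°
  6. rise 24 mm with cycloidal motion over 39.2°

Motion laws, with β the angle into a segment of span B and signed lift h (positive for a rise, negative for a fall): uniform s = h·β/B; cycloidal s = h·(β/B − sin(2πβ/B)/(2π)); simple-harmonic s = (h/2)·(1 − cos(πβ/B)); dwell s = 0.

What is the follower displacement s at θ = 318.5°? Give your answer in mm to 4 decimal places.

seg 1 [0°–62.4°] uniform, h=28: full span → s += 28 → s = 28.0000
seg 2 [62.4°–89.8°] simple-harmonic, h=-11: full span → s += -11 → s = 17.0000
seg 3 [89.8°–144.6°] uniform, h=28: full span → s += 28 → s = 45.0000
seg 4 [144.6°–298.8°] uniform, h=6: full span → s += 6 → s = 51.0000
seg 5 [298.8°–320.8°] cycloidal, h=17: θ=318.5° here. β=19.7, B=22. 17·(0.8955 − sin(2π·0.8955)/(2π)) = 16.8749 → s = 67.8749

67.8749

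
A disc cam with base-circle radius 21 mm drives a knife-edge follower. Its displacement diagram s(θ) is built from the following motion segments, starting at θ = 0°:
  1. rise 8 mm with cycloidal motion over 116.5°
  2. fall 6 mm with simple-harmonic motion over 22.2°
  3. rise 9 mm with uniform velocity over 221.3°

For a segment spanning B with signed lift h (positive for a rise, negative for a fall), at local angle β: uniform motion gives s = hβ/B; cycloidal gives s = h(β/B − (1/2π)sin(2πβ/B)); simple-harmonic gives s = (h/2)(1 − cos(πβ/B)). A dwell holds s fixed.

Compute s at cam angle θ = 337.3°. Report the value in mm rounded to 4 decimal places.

seg 1 [0°–116.5°] cycloidal, h=8: full span → s += 8 → s = 8.0000
seg 2 [116.5°–138.7°] simple-harmonic, h=-6: full span → s += -6 → s = 2.0000
seg 3 [138.7°–360°] uniform, h=9: θ=337.3° here. β=198.6, B=221.3. 9·198.6/221.3 = 8.0768 → s = 10.0768

10.0768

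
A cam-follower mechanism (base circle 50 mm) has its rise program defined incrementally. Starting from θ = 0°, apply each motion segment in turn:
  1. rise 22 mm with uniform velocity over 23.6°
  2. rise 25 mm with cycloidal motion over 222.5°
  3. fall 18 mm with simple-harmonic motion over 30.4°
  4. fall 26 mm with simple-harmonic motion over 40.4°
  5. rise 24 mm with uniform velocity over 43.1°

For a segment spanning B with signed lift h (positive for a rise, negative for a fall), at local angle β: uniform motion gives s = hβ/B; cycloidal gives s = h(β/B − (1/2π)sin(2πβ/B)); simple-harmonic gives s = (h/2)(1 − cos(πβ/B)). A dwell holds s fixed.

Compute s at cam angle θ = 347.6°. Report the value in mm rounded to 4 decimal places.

seg 1 [0°–23.6°] uniform, h=22: full span → s += 22 → s = 22.0000
seg 2 [23.6°–246.1°] cycloidal, h=25: full span → s += 25 → s = 47.0000
seg 3 [246.1°–276.5°] simple-harmonic, h=-18: full span → s += -18 → s = 29.0000
seg 4 [276.5°–316.9°] simple-harmonic, h=-26: full span → s += -26 → s = 3.0000
seg 5 [316.9°–360°] uniform, h=24: θ=347.6° here. β=30.7, B=43.1. 24·30.7/43.1 = 17.0951 → s = 20.0951

20.0951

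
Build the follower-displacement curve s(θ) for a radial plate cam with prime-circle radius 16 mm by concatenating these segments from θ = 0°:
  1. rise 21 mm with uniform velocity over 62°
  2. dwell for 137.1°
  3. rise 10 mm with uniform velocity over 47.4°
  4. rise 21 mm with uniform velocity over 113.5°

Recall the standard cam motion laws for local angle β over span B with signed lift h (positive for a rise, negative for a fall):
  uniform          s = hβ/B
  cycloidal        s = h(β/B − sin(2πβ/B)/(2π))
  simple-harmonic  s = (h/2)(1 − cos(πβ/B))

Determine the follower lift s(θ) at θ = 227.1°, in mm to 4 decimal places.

seg 1 [0°–62°] uniform, h=21: full span → s += 21 → s = 21.0000
seg 2 [62°–199.1°] dwell: s stays 21.0000
seg 3 [199.1°–246.5°] uniform, h=10: θ=227.1° here. β=28, B=47.4. 10·28/47.4 = 5.9072 → s = 26.9072

26.9072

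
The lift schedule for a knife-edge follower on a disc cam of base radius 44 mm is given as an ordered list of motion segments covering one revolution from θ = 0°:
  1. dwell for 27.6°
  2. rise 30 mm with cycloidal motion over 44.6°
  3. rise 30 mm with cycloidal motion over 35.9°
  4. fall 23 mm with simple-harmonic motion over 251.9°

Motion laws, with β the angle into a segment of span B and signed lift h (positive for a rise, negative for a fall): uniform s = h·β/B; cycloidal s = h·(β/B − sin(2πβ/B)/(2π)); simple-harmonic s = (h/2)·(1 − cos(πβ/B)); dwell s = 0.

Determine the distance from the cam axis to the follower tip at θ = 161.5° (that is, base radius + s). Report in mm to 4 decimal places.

seg 1 [0°–27.6°] dwell: s stays 0.0000
seg 2 [27.6°–72.2°] cycloidal, h=30: full span → s += 30 → s = 30.0000
seg 3 [72.2°–108.1°] cycloidal, h=30: full span → s += 30 → s = 60.0000
seg 4 [108.1°–360°] simple-harmonic, h=-23: θ=161.5° here. β=53.4, B=251.9. -23/2·(1 − cos(π·0.2120)) = -2.4574 → s = 57.5426
radial distance = base radius + s = 44 + 57.5426 = 101.5426

101.5426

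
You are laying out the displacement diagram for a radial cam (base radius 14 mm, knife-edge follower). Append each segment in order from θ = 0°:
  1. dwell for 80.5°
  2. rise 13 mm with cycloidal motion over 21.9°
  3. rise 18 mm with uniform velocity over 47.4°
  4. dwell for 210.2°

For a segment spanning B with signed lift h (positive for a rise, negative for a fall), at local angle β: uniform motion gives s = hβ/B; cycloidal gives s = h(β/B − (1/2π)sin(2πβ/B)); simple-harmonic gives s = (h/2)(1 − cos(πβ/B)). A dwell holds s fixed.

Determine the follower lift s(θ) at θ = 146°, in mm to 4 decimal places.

seg 1 [0°–80.5°] dwell: s stays 0.0000
seg 2 [80.5°–102.4°] cycloidal, h=13: full span → s += 13 → s = 13.0000
seg 3 [102.4°–149.8°] uniform, h=18: θ=146° here. β=43.6, B=47.4. 18·43.6/47.4 = 16.5570 → s = 29.5570

29.5570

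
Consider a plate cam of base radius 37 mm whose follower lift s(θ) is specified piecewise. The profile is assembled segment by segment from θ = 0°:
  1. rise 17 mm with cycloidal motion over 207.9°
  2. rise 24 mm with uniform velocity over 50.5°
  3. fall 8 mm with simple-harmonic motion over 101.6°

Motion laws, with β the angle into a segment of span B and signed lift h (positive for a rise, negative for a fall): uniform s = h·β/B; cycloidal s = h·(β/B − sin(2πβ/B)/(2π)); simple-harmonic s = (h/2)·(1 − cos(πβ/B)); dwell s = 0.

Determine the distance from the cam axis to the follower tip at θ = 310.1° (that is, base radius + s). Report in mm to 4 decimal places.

seg 1 [0°–207.9°] cycloidal, h=17: full span → s += 17 → s = 17.0000
seg 2 [207.9°–258.4°] uniform, h=24: full span → s += 24 → s = 41.0000
seg 3 [258.4°–360°] simple-harmonic, h=-8: θ=310.1° here. β=51.7, B=101.6. -8/2·(1 − cos(π·0.5089)) = -4.1113 → s = 36.8887
radial distance = base radius + s = 37 + 36.8887 = 73.8887

73.8887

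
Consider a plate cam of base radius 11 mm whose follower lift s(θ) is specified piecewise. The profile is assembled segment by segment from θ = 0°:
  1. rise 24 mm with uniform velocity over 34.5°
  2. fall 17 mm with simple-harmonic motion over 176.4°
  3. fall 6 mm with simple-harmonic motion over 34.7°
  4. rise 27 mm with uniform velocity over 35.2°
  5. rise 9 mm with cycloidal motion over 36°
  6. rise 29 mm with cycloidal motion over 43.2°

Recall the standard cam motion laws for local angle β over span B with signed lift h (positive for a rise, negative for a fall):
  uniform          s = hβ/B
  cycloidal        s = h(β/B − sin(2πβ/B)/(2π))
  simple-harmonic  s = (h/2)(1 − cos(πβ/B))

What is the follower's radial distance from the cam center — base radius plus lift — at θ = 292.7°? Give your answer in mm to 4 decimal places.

seg 1 [0°–34.5°] uniform, h=24: full span → s += 24 → s = 24.0000
seg 2 [34.5°–210.9°] simple-harmonic, h=-17: full span → s += -17 → s = 7.0000
seg 3 [210.9°–245.6°] simple-harmonic, h=-6: full span → s += -6 → s = 1.0000
seg 4 [245.6°–280.8°] uniform, h=27: full span → s += 27 → s = 28.0000
seg 5 [280.8°–316.8°] cycloidal, h=9: θ=292.7° here. β=11.9, B=36. 9·(0.3306 − sin(2π·0.3306)/(2π)) = 1.7222 → s = 29.7222
radial distance = base radius + s = 11 + 29.7222 = 40.7222

40.7222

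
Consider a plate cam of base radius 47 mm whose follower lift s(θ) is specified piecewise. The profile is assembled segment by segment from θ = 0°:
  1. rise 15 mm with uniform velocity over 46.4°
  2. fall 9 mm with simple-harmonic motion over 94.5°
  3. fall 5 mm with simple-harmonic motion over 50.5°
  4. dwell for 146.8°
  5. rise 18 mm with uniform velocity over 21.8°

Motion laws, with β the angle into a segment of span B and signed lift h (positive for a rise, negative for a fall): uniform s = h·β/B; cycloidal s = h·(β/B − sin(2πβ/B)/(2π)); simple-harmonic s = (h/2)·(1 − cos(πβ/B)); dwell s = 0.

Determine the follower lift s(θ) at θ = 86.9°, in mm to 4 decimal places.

seg 1 [0°–46.4°] uniform, h=15: full span → s += 15 → s = 15.0000
seg 2 [46.4°–140.9°] simple-harmonic, h=-9: θ=86.9° here. β=40.5, B=94.5. -9/2·(1 − cos(π·0.4286)) = -3.4987 → s = 11.5013

11.5013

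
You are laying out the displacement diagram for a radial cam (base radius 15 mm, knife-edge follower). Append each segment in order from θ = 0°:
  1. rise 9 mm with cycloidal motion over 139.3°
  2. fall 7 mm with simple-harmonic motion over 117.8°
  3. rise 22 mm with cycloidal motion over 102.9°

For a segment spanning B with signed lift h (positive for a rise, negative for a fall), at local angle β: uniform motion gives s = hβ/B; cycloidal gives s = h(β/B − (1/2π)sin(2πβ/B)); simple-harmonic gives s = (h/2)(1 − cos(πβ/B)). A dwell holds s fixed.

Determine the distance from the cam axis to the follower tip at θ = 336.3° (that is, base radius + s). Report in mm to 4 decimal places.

seg 1 [0°–139.3°] cycloidal, h=9: full span → s += 9 → s = 9.0000
seg 2 [139.3°–257.1°] simple-harmonic, h=-7: full span → s += -7 → s = 2.0000
seg 3 [257.1°–360°] cycloidal, h=22: θ=336.3° here. β=79.2, B=102.9. 22·(0.7697 − sin(2π·0.7697)/(2π)) = 20.4076 → s = 22.4076
radial distance = base radius + s = 15 + 22.4076 = 37.4076

37.4076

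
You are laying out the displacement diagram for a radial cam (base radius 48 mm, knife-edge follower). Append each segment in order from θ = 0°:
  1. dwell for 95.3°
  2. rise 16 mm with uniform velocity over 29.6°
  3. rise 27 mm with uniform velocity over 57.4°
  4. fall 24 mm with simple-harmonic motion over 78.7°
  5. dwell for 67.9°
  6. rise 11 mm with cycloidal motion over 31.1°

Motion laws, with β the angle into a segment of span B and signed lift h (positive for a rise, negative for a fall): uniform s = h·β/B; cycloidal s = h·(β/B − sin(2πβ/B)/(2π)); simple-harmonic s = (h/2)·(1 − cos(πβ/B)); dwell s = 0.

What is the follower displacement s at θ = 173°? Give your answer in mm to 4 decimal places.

seg 1 [0°–95.3°] dwell: s stays 0.0000
seg 2 [95.3°–124.9°] uniform, h=16: full span → s += 16 → s = 16.0000
seg 3 [124.9°–182.3°] uniform, h=27: θ=173° here. β=48.1, B=57.4. 27·48.1/57.4 = 22.6254 → s = 38.6254

38.6254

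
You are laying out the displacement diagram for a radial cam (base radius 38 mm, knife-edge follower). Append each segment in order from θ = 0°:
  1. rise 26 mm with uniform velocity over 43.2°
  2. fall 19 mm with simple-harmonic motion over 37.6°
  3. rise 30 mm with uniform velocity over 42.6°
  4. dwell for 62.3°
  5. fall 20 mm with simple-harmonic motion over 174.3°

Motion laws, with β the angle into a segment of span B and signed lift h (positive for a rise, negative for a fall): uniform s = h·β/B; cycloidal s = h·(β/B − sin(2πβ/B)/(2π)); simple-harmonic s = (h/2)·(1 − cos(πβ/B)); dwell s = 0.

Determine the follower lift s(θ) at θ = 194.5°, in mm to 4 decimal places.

seg 1 [0°–43.2°] uniform, h=26: full span → s += 26 → s = 26.0000
seg 2 [43.2°–80.8°] simple-harmonic, h=-19: full span → s += -19 → s = 7.0000
seg 3 [80.8°–123.4°] uniform, h=30: full span → s += 30 → s = 37.0000
seg 4 [123.4°–185.7°] dwell: s stays 37.0000
seg 5 [185.7°–360°] simple-harmonic, h=-20: θ=194.5° here. β=8.8, B=174.3. -20/2·(1 − cos(π·0.0505)) = -0.1255 → s = 36.8745

36.8745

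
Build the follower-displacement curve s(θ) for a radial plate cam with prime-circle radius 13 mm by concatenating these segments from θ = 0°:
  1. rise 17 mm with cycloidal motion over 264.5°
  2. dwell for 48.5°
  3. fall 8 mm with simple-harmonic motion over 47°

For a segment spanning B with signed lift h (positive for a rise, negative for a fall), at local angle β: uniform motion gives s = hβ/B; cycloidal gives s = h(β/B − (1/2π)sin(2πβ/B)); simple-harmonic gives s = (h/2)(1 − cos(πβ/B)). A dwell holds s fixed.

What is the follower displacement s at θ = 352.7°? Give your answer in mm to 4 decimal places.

seg 1 [0°–264.5°] cycloidal, h=17: full span → s += 17 → s = 17.0000
seg 2 [264.5°–313°] dwell: s stays 17.0000
seg 3 [313°–360°] simple-harmonic, h=-8: θ=352.7° here. β=39.7, B=47. -8/2·(1 − cos(π·0.8447)) = -7.5332 → s = 9.4668

9.4668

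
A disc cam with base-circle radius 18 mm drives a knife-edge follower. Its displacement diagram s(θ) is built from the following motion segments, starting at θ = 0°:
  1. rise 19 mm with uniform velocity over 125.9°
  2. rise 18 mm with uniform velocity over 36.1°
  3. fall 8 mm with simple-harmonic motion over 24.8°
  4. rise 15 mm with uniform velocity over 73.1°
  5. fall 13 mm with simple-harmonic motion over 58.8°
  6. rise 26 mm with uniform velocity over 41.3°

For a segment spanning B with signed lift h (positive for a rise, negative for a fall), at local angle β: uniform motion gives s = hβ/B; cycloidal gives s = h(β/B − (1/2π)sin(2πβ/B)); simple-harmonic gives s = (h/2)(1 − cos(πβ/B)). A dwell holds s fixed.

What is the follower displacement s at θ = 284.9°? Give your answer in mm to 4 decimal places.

seg 1 [0°–125.9°] uniform, h=19: full span → s += 19 → s = 19.0000
seg 2 [125.9°–162°] uniform, h=18: full span → s += 18 → s = 37.0000
seg 3 [162°–186.8°] simple-harmonic, h=-8: full span → s += -8 → s = 29.0000
seg 4 [186.8°–259.9°] uniform, h=15: full span → s += 15 → s = 44.0000
seg 5 [259.9°–318.7°] simple-harmonic, h=-13: θ=284.9° here. β=25, B=58.8. -13/2·(1 − cos(π·0.4252)) = -4.9860 → s = 39.0140

39.0140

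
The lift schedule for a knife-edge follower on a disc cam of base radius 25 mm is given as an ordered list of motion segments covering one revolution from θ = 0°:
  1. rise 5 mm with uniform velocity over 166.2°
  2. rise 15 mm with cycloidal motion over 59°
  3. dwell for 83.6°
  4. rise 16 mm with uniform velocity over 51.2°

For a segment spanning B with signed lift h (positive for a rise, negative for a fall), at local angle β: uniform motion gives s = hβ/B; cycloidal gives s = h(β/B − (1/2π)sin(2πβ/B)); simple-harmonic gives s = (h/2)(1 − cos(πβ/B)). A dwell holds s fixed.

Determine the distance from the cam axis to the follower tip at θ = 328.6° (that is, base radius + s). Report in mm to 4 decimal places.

seg 1 [0°–166.2°] uniform, h=5: full span → s += 5 → s = 5.0000
seg 2 [166.2°–225.2°] cycloidal, h=15: full span → s += 15 → s = 20.0000
seg 3 [225.2°–308.8°] dwell: s stays 20.0000
seg 4 [308.8°–360°] uniform, h=16: θ=328.6° here. β=19.8, B=51.2. 16·19.8/51.2 = 6.1875 → s = 26.1875
radial distance = base radius + s = 25 + 26.1875 = 51.1875

51.1875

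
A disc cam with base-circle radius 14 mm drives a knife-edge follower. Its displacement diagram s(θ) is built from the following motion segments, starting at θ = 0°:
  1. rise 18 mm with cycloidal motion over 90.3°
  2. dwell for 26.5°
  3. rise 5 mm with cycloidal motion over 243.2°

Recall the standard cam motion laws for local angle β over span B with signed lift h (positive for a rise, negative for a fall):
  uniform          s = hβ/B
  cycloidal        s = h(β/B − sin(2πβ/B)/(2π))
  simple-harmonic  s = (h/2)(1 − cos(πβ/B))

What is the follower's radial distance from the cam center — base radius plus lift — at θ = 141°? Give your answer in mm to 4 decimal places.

seg 1 [0°–90.3°] cycloidal, h=18: full span → s += 18 → s = 18.0000
seg 2 [90.3°–116.8°] dwell: s stays 18.0000
seg 3 [116.8°–360°] cycloidal, h=5: θ=141° here. β=24.2, B=243.2. 5·(0.0995 − sin(2π·0.0995)/(2π)) = 0.0318 → s = 18.0318
radial distance = base radius + s = 14 + 18.0318 = 32.0318

32.0318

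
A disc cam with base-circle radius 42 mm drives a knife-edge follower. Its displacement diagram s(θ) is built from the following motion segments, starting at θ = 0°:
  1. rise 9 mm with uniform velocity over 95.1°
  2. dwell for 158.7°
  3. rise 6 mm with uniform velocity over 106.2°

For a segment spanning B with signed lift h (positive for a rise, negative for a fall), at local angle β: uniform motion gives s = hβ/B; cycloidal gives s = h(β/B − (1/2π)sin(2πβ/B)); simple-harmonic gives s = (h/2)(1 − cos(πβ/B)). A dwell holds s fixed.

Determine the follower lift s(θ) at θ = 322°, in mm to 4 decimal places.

seg 1 [0°–95.1°] uniform, h=9: full span → s += 9 → s = 9.0000
seg 2 [95.1°–253.8°] dwell: s stays 9.0000
seg 3 [253.8°–360°] uniform, h=6: θ=322° here. β=68.2, B=106.2. 6·68.2/106.2 = 3.8531 → s = 12.8531

12.8531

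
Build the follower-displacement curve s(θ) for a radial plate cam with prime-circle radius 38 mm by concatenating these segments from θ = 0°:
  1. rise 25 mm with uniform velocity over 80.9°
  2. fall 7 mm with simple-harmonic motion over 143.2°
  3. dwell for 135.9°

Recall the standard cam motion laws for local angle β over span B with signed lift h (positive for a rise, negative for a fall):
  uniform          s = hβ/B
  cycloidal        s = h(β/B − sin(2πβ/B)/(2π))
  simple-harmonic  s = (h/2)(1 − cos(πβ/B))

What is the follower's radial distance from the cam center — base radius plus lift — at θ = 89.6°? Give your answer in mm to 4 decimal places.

seg 1 [0°–80.9°] uniform, h=25: full span → s += 25 → s = 25.0000
seg 2 [80.9°–224.1°] simple-harmonic, h=-7: θ=89.6° here. β=8.7, B=143.2. -7/2·(1 − cos(π·0.0608)) = -0.0636 → s = 24.9364
radial distance = base radius + s = 38 + 24.9364 = 62.9364

62.9364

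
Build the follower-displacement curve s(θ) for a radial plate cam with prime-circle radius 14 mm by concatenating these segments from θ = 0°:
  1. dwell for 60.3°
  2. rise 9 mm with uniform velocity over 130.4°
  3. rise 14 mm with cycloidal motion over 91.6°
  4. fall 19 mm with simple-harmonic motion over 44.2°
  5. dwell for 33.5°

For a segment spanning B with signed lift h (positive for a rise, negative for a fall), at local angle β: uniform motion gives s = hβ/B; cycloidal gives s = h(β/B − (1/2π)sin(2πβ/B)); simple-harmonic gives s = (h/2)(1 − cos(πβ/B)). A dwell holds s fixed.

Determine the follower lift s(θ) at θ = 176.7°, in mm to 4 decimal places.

seg 1 [0°–60.3°] dwell: s stays 0.0000
seg 2 [60.3°–190.7°] uniform, h=9: θ=176.7° here. β=116.4, B=130.4. 9·116.4/130.4 = 8.0337 → s = 8.0337

8.0337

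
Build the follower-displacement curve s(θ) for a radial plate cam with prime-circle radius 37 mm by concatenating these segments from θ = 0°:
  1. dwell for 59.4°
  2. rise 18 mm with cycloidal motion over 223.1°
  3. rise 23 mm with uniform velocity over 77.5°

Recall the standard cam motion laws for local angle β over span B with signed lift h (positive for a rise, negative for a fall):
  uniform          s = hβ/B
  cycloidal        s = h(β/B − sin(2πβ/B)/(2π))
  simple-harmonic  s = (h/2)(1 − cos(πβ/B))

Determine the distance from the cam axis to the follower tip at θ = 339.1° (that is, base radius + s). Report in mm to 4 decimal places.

seg 1 [0°–59.4°] dwell: s stays 0.0000
seg 2 [59.4°–282.5°] cycloidal, h=18: full span → s += 18 → s = 18.0000
seg 3 [282.5°–360°] uniform, h=23: θ=339.1° here. β=56.6, B=77.5. 23·56.6/77.5 = 16.7974 → s = 34.7974
radial distance = base radius + s = 37 + 34.7974 = 71.7974

71.7974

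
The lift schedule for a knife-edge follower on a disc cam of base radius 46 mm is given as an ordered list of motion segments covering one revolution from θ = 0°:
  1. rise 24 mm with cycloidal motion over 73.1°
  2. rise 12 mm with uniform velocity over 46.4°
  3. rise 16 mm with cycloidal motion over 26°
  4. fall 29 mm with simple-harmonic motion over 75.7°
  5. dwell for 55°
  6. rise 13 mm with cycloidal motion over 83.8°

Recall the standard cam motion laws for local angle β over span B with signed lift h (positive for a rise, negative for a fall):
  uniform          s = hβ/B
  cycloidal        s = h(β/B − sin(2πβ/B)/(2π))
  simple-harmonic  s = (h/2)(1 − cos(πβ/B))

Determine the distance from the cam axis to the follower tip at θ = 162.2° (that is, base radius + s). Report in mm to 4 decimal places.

seg 1 [0°–73.1°] cycloidal, h=24: full span → s += 24 → s = 24.0000
seg 2 [73.1°–119.5°] uniform, h=12: full span → s += 12 → s = 36.0000
seg 3 [119.5°–145.5°] cycloidal, h=16: full span → s += 16 → s = 52.0000
seg 4 [145.5°–221.2°] simple-harmonic, h=-29: θ=162.2° here. β=16.7, B=75.7. -29/2·(1 − cos(π·0.2206)) = -3.3452 → s = 48.6548
radial distance = base radius + s = 46 + 48.6548 = 94.6548

94.6548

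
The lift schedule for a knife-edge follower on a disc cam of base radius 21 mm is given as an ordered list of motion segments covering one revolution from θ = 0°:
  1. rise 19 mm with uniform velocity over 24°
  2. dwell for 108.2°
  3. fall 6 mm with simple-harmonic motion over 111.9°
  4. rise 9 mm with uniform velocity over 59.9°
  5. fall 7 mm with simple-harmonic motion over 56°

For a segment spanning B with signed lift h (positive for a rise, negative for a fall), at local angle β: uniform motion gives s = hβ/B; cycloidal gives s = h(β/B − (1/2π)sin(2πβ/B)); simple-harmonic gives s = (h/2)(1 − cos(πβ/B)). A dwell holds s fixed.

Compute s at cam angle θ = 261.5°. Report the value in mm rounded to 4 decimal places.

seg 1 [0°–24°] uniform, h=19: full span → s += 19 → s = 19.0000
seg 2 [24°–132.2°] dwell: s stays 19.0000
seg 3 [132.2°–244.1°] simple-harmonic, h=-6: full span → s += -6 → s = 13.0000
seg 4 [244.1°–304°] uniform, h=9: θ=261.5° here. β=17.4, B=59.9. 9·17.4/59.9 = 2.6144 → s = 15.6144

15.6144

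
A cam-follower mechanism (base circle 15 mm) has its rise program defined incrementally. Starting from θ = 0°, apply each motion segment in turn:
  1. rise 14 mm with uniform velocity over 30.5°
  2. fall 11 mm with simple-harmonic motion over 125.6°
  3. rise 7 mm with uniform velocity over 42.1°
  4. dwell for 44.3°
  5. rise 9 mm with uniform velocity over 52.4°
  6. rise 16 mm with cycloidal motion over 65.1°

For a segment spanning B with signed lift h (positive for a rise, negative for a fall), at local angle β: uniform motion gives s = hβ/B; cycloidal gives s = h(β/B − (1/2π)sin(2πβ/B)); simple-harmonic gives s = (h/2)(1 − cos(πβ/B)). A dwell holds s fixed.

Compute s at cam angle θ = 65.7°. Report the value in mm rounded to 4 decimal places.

seg 1 [0°–30.5°] uniform, h=14: full span → s += 14 → s = 14.0000
seg 2 [30.5°–156.1°] simple-harmonic, h=-11: θ=65.7° here. β=35.2, B=125.6. -11/2·(1 − cos(π·0.2803)) = -1.9976 → s = 12.0024

12.0024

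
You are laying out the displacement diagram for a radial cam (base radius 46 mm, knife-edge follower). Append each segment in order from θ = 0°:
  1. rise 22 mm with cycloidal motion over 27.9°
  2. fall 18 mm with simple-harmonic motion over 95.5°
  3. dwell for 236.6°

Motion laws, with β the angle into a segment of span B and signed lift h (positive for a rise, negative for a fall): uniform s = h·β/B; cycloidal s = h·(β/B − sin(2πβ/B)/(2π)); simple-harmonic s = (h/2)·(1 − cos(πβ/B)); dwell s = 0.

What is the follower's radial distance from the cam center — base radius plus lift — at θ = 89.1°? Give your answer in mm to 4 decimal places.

seg 1 [0°–27.9°] cycloidal, h=22: full span → s += 22 → s = 22.0000
seg 2 [27.9°–123.4°] simple-harmonic, h=-18: θ=89.1° here. β=61.2, B=95.5. -18/2·(1 − cos(π·0.6408)) = -12.8534 → s = 9.1466
radial distance = base radius + s = 46 + 9.1466 = 55.1466

55.1466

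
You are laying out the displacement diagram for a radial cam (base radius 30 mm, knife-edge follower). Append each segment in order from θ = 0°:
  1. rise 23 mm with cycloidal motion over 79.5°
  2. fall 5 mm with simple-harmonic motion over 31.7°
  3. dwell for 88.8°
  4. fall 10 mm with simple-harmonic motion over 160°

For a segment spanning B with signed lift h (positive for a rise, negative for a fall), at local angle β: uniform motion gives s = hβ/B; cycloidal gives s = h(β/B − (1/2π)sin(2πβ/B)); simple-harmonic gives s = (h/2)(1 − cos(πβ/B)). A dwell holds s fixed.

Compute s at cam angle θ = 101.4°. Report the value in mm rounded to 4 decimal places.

seg 1 [0°–79.5°] cycloidal, h=23: full span → s += 23 → s = 23.0000
seg 2 [79.5°–111.2°] simple-harmonic, h=-5: θ=101.4° here. β=21.9, B=31.7. -5/2·(1 − cos(π·0.6909)) = -3.9107 → s = 19.0893

19.0893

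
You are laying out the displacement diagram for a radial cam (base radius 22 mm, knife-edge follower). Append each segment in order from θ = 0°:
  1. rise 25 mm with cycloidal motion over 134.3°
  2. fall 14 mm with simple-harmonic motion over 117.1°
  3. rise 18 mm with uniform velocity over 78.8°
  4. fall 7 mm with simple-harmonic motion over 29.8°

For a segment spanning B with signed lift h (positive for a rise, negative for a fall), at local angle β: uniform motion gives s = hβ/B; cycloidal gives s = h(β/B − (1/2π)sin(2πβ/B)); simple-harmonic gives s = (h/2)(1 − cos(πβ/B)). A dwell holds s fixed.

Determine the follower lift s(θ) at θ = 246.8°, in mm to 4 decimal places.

seg 1 [0°–134.3°] cycloidal, h=25: full span → s += 25 → s = 25.0000
seg 2 [134.3°–251.4°] simple-harmonic, h=-14: θ=246.8° here. β=112.5, B=117.1. -14/2·(1 − cos(π·0.9607)) = -13.9468 → s = 11.0532

11.0532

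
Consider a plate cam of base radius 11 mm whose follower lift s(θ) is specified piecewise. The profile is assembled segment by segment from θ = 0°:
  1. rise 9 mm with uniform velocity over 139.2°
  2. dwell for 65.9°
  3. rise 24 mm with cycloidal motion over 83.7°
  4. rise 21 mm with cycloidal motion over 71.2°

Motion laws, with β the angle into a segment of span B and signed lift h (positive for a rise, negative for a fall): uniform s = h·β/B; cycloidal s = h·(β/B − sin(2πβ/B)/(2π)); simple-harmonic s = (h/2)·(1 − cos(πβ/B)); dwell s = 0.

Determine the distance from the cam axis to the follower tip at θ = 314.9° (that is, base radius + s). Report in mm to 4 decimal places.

seg 1 [0°–139.2°] uniform, h=9: full span → s += 9 → s = 9.0000
seg 2 [139.2°–205.1°] dwell: s stays 9.0000
seg 3 [205.1°–288.8°] cycloidal, h=24: full span → s += 24 → s = 33.0000
seg 4 [288.8°–360°] cycloidal, h=21: θ=314.9° here. β=26.1, B=71.2. 21·(0.3666 − sin(2π·0.3666)/(2π)) = 5.2129 → s = 38.2129
radial distance = base radius + s = 11 + 38.2129 = 49.2129

49.2129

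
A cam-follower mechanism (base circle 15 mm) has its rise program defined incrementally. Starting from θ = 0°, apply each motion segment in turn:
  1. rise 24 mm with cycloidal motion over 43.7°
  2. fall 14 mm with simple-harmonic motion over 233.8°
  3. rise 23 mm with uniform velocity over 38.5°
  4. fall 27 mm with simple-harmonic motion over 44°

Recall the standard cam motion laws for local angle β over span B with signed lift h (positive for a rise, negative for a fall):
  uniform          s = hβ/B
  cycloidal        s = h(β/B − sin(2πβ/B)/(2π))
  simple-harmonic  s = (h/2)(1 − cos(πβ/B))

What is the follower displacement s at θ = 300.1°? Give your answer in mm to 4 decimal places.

seg 1 [0°–43.7°] cycloidal, h=24: full span → s += 24 → s = 24.0000
seg 2 [43.7°–277.5°] simple-harmonic, h=-14: full span → s += -14 → s = 10.0000
seg 3 [277.5°–316°] uniform, h=23: θ=300.1° here. β=22.6, B=38.5. 23·22.6/38.5 = 13.5013 → s = 23.5013

23.5013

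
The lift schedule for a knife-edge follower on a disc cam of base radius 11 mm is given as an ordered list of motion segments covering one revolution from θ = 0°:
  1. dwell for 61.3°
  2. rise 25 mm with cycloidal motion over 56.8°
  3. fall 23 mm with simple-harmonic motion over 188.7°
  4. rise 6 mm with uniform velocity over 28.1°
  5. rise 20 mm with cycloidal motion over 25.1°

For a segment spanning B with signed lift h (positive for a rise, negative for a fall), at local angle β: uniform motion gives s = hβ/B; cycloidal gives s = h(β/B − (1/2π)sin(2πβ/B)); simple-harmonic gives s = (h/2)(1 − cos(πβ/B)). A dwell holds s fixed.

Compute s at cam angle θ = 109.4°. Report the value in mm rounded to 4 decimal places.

seg 1 [0°–61.3°] dwell: s stays 0.0000
seg 2 [61.3°–118.1°] cycloidal, h=25: θ=109.4° here. β=48.1, B=56.8. 25·(0.8468 − sin(2π·0.8468)/(2π)) = 24.4357 → s = 24.4357

24.4357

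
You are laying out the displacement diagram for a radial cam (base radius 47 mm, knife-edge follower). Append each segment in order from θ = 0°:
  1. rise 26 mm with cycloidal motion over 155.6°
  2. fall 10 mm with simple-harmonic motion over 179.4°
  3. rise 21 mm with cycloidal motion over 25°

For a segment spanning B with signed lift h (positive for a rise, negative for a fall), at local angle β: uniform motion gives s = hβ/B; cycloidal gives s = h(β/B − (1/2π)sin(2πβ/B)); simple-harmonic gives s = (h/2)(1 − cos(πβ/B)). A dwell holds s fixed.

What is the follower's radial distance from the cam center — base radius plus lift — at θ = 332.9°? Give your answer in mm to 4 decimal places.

seg 1 [0°–155.6°] cycloidal, h=26: full span → s += 26 → s = 26.0000
seg 2 [155.6°–335°] simple-harmonic, h=-10: θ=332.9° here. β=177.3, B=179.4. -10/2·(1 − cos(π·0.9883)) = -9.9966 → s = 16.0034
radial distance = base radius + s = 47 + 16.0034 = 63.0034

63.0034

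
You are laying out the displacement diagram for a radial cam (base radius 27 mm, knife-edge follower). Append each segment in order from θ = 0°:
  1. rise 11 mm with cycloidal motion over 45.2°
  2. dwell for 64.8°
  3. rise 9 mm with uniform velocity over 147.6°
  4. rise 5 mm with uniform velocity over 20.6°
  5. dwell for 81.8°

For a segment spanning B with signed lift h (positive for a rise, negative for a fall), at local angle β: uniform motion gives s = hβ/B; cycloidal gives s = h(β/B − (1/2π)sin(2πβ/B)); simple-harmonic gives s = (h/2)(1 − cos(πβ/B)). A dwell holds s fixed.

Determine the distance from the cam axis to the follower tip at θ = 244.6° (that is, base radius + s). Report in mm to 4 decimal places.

seg 1 [0°–45.2°] cycloidal, h=11: full span → s += 11 → s = 11.0000
seg 2 [45.2°–110°] dwell: s stays 11.0000
seg 3 [110°–257.6°] uniform, h=9: θ=244.6° here. β=134.6, B=147.6. 9·134.6/147.6 = 8.2073 → s = 19.2073
radial distance = base radius + s = 27 + 19.2073 = 46.2073

46.2073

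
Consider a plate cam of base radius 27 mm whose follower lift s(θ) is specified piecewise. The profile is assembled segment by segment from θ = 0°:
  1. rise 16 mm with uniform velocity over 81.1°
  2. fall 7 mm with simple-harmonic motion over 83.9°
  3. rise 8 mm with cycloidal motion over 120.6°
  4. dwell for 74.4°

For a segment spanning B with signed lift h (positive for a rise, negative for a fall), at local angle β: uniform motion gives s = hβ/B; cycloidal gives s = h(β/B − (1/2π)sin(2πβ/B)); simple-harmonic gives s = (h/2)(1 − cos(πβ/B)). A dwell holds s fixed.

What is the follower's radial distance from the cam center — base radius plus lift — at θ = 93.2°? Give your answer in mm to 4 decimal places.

seg 1 [0°–81.1°] uniform, h=16: full span → s += 16 → s = 16.0000
seg 2 [81.1°–165°] simple-harmonic, h=-7: θ=93.2° here. β=12.1, B=83.9. -7/2·(1 − cos(π·0.1442)) = -0.3531 → s = 15.6469
radial distance = base radius + s = 27 + 15.6469 = 42.6469

42.6469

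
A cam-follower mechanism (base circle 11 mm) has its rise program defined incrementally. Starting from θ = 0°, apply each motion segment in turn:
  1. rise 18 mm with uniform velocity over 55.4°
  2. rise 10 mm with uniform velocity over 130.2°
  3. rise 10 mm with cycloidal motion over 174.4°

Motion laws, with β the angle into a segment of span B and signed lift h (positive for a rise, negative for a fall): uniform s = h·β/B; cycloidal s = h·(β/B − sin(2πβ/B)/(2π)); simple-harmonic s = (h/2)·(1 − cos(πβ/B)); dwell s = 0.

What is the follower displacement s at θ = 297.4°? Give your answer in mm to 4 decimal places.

seg 1 [0°–55.4°] uniform, h=18: full span → s += 18 → s = 18.0000
seg 2 [55.4°–185.6°] uniform, h=10: full span → s += 10 → s = 28.0000
seg 3 [185.6°–360°] cycloidal, h=10: θ=297.4° here. β=111.8, B=174.4. 10·(0.6411 − sin(2π·0.6411)/(2π)) = 7.6436 → s = 35.6436

35.6436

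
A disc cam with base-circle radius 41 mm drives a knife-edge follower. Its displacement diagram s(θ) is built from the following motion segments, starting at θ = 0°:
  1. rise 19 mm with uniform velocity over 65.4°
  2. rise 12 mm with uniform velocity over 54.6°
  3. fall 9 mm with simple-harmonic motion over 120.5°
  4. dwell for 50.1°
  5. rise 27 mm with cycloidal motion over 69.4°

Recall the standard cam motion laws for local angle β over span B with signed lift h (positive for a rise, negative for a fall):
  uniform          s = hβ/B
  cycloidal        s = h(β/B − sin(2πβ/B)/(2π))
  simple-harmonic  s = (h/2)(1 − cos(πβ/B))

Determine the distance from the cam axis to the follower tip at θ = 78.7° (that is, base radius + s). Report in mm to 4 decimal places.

seg 1 [0°–65.4°] uniform, h=19: full span → s += 19 → s = 19.0000
seg 2 [65.4°–120°] uniform, h=12: θ=78.7° here. β=13.3, B=54.6. 12·13.3/54.6 = 2.9231 → s = 21.9231
radial distance = base radius + s = 41 + 21.9231 = 62.9231

62.9231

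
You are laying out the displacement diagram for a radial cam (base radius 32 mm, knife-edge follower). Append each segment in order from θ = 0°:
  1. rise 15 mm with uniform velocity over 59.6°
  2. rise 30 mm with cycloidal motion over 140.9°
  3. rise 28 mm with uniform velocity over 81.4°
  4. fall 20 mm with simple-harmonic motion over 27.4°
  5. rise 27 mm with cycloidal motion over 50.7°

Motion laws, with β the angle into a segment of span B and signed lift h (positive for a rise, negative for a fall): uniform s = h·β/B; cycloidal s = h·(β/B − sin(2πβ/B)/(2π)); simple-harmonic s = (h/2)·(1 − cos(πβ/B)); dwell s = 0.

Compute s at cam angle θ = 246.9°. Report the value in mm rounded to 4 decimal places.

seg 1 [0°–59.6°] uniform, h=15: full span → s += 15 → s = 15.0000
seg 2 [59.6°–200.5°] cycloidal, h=30: full span → s += 30 → s = 45.0000
seg 3 [200.5°–281.9°] uniform, h=28: θ=246.9° here. β=46.4, B=81.4. 28·46.4/81.4 = 15.9607 → s = 60.9607

60.9607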